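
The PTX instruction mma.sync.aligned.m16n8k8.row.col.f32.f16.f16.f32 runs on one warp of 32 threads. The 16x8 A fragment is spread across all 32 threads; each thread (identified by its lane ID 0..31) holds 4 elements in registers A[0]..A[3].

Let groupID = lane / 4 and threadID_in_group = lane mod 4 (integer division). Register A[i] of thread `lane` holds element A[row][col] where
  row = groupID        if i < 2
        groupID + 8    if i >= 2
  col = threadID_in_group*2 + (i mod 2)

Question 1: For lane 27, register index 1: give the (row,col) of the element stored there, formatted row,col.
lane 27: gid=6 (27/4), tid=3 (27%4)
i=1: r=6+0=6, c=3*2+1=7

6,7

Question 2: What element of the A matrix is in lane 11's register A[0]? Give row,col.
2,6

11: gr=2,th=3
[0] (2+0,3*2+0) = (2,6)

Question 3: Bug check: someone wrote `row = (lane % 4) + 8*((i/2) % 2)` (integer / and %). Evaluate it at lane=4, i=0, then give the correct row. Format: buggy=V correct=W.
buggy=0 correct=1

`(lane % 4) + 8*((i/2) % 2)`[4,0]⇒0
lane 4⇒4/4=1, 4 mod 4=0
i=0  r:1+0⇒1  c:2·0+0⇒0
row: 0 vs 1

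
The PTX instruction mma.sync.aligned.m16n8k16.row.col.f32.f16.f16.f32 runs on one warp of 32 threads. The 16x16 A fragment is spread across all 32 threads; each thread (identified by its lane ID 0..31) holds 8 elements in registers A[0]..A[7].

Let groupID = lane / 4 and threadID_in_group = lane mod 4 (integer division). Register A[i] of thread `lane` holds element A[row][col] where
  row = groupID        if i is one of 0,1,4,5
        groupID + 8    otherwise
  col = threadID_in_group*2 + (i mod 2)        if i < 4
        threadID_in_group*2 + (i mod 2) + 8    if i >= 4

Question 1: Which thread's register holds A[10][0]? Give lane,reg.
8,2

r: 10->gid=2,r8=1  c: 0->c8=0,tid=0,i&1=0
L=2*4+0=8  i=0*4+1*2+0=2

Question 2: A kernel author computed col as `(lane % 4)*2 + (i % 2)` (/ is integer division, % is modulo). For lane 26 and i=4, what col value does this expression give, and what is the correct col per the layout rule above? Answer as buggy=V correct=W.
`(lane % 4)*2 + (i % 2)`[26,4]->4
L=26->g=26>>2=6, t=26&3=2
[4]->row 6+0=6  col 2·2+0+8=12
col: 4 vs 12

buggy=4 correct=12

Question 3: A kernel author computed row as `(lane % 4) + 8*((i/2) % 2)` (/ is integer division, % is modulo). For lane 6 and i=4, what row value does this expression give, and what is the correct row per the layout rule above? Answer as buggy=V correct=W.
`(lane % 4) + 8*((i/2) % 2)`[6,4]=>2
lane 6=>6/4=1, 6 mod 4=2
i=4  r:1+0=>1  c:2·2+0+8=>12
row: 2 vs 1

buggy=2 correct=1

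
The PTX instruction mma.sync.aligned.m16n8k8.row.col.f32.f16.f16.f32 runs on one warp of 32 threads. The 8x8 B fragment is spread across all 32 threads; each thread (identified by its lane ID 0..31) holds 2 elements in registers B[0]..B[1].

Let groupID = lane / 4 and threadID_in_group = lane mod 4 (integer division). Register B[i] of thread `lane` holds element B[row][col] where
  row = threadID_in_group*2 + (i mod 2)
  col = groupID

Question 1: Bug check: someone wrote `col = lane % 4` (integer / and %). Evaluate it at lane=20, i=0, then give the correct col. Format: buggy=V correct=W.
`lane % 4`[20,0]->0
lane 20->20/4=5, 20 mod 4=0
i=0  r:2·0+0->0  c:5
col: 0 vs 5

buggy=0 correct=5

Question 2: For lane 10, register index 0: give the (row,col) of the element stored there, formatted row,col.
4,2

lane 10=>10/4=2, 10 mod 4=2
i=0  r:2·2+0=>4  c:2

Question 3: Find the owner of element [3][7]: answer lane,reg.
29,1

c=7→G=7  r=3→T=1,p=1
L=7*4+1=29  i=1=1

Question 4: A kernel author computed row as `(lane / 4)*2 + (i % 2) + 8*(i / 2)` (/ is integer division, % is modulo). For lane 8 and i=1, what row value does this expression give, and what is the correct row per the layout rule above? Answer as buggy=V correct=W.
`(lane / 4)*2 + (i % 2) + 8*(i / 2)`[8,1]->5
L=8->g=8>>2=2, t=8&3=0
[1]->row 0·2+1=1  col g=2
row: 5 vs 1

buggy=5 correct=1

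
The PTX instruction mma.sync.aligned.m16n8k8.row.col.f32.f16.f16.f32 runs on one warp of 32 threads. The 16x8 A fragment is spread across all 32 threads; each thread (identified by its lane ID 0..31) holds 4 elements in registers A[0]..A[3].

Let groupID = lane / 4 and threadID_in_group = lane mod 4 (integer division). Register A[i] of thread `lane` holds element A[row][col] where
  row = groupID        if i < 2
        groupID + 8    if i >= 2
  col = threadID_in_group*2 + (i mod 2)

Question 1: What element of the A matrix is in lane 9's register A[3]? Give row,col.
9: grp=2,tig=1
[3] (2+8,1*2+1) = (10,3)

10,3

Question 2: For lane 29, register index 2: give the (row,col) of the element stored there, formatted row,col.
L=29->g=29>>2=7, t=29&3=1
[2]->row 7+8=15  col 1·2+0=2

15,2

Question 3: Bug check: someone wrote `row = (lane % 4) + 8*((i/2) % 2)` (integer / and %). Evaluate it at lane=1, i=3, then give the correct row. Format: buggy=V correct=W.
`(lane % 4) + 8*((i/2) % 2)`[1,3]->9
1: g=0,t=1
[3] (0+8,1*2+1) = (8,3)
row: 9 vs 8

buggy=9 correct=8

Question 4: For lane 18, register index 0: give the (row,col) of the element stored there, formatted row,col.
4,4

L=18->gid=18>>2=4, tid=18&3=2
[0]->row 4+0=4  col 2·2+0=4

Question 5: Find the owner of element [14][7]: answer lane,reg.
r=14→G=6,rhi=1  c=7→T=3,p=1
L=6*4+3=27  i=1*2+1=3

27,3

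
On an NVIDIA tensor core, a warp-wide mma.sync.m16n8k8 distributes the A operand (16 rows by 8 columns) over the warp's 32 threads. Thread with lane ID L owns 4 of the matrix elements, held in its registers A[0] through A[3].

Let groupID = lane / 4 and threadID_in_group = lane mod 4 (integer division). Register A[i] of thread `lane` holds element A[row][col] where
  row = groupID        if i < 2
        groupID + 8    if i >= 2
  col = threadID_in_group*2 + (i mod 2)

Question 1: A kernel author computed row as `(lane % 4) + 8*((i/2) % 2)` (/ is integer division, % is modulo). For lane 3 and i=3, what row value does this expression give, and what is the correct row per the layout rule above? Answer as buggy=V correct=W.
buggy=11 correct=8

`(lane % 4) + 8*((i/2) % 2)`[3,3]⇒11
lane 3⇒3/4=0, 3 mod 4=3
i=3  r:0+8⇒8  c:2·3+1⇒7
row: 11 vs 8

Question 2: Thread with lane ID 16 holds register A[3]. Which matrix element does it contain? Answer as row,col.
lane 16->16/4=4, 16 mod 4=0
i=3  r:4+8->12  c:2·0+1->1

12,1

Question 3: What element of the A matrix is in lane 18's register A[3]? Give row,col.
12,5

lane 18: G=4 (18/4), T=2 (18%4)
i=3: r=4+8=12, c=2*2+1=5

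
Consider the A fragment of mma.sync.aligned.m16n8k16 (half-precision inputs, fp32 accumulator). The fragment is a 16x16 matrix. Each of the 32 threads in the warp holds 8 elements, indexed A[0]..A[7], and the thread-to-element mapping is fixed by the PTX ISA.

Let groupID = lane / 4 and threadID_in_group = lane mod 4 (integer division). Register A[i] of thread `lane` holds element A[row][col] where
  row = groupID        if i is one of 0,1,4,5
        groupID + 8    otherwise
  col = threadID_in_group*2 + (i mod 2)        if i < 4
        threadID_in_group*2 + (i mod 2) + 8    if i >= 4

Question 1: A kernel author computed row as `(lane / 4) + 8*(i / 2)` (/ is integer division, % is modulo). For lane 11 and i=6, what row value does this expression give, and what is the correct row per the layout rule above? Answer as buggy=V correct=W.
`(lane / 4) + 8*(i / 2)`[11,6]→26
11: G=2,T=3
[6] (2+8,3*2+0+8) = (10,14)
row: 26 vs 10

buggy=26 correct=10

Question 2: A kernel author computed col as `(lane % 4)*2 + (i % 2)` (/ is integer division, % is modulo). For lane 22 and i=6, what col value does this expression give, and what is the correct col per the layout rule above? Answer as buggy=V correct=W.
`(lane % 4)*2 + (i % 2)`[22,6]->4
lane 22->22/4=5, 22 mod 4=2
i=6  r:5+8->13  c:2·2+0+8->12
col: 4 vs 12

buggy=4 correct=12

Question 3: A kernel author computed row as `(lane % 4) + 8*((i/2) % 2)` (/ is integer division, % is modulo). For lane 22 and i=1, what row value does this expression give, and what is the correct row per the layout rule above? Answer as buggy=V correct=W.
buggy=2 correct=5

`(lane % 4) + 8*((i/2) % 2)`[22,1]->2
lane 22->22/4=5, 22 mod 4=2
i=1  r:5+0->5  c:2·2+1+0->5
row: 2 vs 5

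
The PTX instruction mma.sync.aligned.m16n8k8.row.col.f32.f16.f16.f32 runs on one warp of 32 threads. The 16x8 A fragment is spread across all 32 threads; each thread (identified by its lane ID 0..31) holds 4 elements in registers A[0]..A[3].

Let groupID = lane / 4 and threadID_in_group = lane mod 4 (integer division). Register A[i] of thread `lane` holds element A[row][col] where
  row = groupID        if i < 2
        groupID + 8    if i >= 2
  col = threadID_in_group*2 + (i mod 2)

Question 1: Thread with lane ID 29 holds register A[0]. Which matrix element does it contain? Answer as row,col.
29: grp=7,tig=1
[0] (7+0,1*2+0) = (7,2)

7,2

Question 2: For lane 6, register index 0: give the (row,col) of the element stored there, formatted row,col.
lane 6: gr=1 (6/4), th=2 (6%4)
i=0: r=1+0=1, c=2*2+0=4

1,4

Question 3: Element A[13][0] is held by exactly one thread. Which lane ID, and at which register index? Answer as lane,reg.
r=13→G=5,rhi=1  c=0→T=0,p=0
L=5*4+0=20  i=1*2+0=2

20,2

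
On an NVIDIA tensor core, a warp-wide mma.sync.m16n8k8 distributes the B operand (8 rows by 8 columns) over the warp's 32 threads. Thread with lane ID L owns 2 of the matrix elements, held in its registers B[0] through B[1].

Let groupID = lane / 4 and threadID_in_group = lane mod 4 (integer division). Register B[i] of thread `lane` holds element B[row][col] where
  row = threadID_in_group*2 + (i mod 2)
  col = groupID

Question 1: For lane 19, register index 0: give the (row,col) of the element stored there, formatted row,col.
lane 19=>19/4=4, 19 mod 4=3
i=0  r:2·3+0=>6  c:4

6,4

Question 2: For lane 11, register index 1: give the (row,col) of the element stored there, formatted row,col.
L=11→G=11>>2=2, T=11&3=3
[1]→row 3·2+1=7  col G=2

7,2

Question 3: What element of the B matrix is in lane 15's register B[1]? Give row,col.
15: G=3,T=3
[1] (3*2+1,3) = (7,3)

7,3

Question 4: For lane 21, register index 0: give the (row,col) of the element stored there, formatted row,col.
lane 21→21/4=5, 21 mod 4=1
i=0  r:2·1+0→2  c:5

2,5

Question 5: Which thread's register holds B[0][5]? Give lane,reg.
20,0

c=5⇒gr=5  r=0⇒th=0,odd=0
L=5*4+0=20  i=0=0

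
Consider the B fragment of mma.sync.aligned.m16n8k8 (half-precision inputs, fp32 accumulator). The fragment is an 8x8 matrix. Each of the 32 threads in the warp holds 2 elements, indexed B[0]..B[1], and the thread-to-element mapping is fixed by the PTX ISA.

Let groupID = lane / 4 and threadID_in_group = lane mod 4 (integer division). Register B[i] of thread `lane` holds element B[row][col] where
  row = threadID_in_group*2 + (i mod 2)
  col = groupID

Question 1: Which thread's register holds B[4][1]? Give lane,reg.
6,0

c:1=>grp=1  r:4=>tig=2,lo=0
L=1*4+2=6  i=0=0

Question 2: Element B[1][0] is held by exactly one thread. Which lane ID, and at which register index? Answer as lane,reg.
0,1

c=0->g=0  r=1->t=0,b0=1
L=0*4+0=0  i=1=1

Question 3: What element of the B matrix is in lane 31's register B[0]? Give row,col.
6,7

31: g=7,t=3
[0] (3*2+0,7) = (6,7)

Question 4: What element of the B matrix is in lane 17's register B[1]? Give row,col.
3,4

lane 17: g=4 (17/4), t=1 (17%4)
i=1: r=1*2+1=3, c=g=4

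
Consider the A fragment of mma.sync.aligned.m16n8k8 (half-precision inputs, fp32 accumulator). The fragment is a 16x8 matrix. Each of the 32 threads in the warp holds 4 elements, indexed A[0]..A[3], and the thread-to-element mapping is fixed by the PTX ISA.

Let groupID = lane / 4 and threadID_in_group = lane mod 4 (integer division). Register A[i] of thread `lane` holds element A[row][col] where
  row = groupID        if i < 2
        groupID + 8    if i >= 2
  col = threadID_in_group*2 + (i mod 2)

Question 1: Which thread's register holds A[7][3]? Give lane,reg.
r:7=>grp=7,rB=0  c:3=>tig=1,lo=1
L=7*4+1=29  i=0*2+1=1

29,1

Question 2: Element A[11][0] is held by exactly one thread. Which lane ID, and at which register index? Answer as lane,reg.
12,2

r=11→G=3,rhi=1  c=0→T=0,p=0
L=3*4+0=12  i=1*2+0=2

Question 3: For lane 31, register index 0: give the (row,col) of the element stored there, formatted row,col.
7,6

31: gid=7,tid=3
[0] (7+0,3*2+0) = (7,6)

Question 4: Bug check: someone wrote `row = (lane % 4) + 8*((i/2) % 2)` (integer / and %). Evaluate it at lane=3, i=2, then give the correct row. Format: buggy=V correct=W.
`(lane % 4) + 8*((i/2) % 2)`[3,2]->11
3: gid=0,tid=3
[2] (0+8,3*2+0) = (8,6)
row: 11 vs 8

buggy=11 correct=8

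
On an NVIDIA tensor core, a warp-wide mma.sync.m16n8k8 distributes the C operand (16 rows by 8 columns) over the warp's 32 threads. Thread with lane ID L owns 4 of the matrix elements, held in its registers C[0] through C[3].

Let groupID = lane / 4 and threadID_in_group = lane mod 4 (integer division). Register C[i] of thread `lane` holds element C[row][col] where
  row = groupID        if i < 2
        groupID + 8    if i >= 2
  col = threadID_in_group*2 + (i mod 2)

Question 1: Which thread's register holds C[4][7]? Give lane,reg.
r=4->g=4,rb=0  c=7->t=3,b0=1
L=4*4+3=19  i=0*2+1=1

19,1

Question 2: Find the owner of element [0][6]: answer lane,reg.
r=0⇒gr=0,Rb=0  c=6⇒th=3,odd=0
L=0*4+3=3  i=0*2+0=0

3,0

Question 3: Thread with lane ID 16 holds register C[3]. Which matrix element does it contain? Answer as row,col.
16: grp=4,tig=0
[3] (4+8,0*2+1) = (12,1)

12,1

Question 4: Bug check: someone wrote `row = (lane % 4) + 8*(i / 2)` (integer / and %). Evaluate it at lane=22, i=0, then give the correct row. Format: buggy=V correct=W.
buggy=2 correct=5

`(lane % 4) + 8*(i / 2)`[22,0]->2
lane 22->22/4=5, 22 mod 4=2
i=0  r:5+0->5  c:2·2+0->4
row: 2 vs 5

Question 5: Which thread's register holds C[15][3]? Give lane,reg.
r=15⇒gr=7,Rb=1  c=3⇒th=1,odd=1
L=7*4+1=29  i=1*2+1=3

29,3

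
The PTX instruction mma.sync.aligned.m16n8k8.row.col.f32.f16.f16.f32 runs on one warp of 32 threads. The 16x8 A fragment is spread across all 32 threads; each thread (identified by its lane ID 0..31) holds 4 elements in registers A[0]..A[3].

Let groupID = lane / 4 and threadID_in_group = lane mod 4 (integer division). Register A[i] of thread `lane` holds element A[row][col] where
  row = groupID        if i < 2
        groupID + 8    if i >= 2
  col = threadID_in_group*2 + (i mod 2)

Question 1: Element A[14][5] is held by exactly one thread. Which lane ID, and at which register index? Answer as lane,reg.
26,3

r: 14->gid=6,r8=1  c: 5->tid=2,i&1=1
L=6*4+2=26  i=1*2+1=3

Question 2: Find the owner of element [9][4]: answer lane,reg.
r=9->g=1,rb=1  c=4->t=2,b0=0
L=1*4+2=6  i=1*2+0=2

6,2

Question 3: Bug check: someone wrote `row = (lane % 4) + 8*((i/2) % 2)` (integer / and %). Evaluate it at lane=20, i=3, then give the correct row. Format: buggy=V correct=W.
buggy=8 correct=13

`(lane % 4) + 8*((i/2) % 2)`[20,3]=>8
lane 20=>20/4=5, 20 mod 4=0
i=3  r:5+8=>13  c:2·0+1=>1
row: 8 vs 13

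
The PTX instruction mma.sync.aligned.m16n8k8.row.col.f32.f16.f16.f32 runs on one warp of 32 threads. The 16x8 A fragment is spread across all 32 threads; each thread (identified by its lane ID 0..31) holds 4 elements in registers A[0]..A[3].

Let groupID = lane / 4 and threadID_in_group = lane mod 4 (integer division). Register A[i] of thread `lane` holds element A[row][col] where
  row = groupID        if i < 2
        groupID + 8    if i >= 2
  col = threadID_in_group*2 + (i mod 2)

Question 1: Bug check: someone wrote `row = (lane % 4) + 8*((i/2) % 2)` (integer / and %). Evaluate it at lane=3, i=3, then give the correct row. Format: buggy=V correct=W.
buggy=11 correct=8

`(lane % 4) + 8*((i/2) % 2)`[3,3]->11
L=3->g=3>>2=0, t=3&3=3
[3]->row 0+8=8  col 3·2+1=7
row: 11 vs 8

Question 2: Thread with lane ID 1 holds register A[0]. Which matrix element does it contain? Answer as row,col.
0,2

L=1⇒gr=1>>2=0, th=1&3=1
[0]⇒row 0+0=0  col 1·2+0=2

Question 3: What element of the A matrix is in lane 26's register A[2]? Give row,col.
14,4

lane 26->26/4=6, 26 mod 4=2
i=2  r:6+8->14  c:2·2+0->4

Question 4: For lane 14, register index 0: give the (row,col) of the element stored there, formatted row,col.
lane 14: G=3 (14/4), T=2 (14%4)
i=0: r=3+0=3, c=2*2+0=4

3,4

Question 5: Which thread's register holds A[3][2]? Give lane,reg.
r:3=>grp=3,rB=0  c:2=>tig=1,lo=0
L=3*4+1=13  i=0*2+0=0

13,0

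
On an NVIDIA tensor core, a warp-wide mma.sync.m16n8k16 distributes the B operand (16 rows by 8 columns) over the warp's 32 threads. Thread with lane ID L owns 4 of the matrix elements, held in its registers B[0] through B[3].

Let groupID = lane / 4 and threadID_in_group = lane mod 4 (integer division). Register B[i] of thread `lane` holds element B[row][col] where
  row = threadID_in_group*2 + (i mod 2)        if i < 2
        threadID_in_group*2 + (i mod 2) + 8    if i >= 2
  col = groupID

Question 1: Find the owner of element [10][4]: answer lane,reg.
17,2

c=4→G=4  r=10→rhi=1,T=1,p=0
L=4*4+1=17  i=1*2+0=2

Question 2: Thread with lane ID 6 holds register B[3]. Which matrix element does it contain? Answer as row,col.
13,1

L=6->g=6>>2=1, t=6&3=2
[3]->row 2·2+1+8=13  col g=1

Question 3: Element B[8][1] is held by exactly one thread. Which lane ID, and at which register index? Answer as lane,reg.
4,2

c: 1->gid=1  r: 8->r8=1,tid=0,i&1=0
L=1*4+0=4  i=1*2+0=2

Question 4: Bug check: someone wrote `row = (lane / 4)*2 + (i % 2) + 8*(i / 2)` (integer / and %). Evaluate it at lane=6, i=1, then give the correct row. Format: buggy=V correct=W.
`(lane / 4)*2 + (i % 2) + 8*(i / 2)`[6,1]⇒3
lane 6⇒6/4=1, 6 mod 4=2
i=1  r:2·2+1+0⇒5  c:1
row: 3 vs 5

buggy=3 correct=5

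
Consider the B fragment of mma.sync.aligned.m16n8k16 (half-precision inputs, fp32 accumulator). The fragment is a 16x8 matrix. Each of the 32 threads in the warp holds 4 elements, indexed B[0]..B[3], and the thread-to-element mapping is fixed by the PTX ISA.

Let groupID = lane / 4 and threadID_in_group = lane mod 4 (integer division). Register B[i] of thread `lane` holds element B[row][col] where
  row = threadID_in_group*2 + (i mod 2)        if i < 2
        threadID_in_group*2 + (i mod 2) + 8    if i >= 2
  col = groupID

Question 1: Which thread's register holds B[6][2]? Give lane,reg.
c=2->g=2  r=6->rb=0,t=3,b0=0
L=2*4+3=11  i=0*2+0=0

11,0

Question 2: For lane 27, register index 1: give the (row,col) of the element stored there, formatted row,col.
7,6

L=27->gid=27>>2=6, tid=27&3=3
[1]->row 3·2+1+0=7  col gid=6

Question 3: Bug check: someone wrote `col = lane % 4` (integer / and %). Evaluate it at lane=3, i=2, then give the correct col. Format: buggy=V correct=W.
buggy=3 correct=0

`lane % 4`[3,2]=>3
lane 3=>3/4=0, 3 mod 4=3
i=2  r:2·3+0+8=>14  c:0
col: 3 vs 0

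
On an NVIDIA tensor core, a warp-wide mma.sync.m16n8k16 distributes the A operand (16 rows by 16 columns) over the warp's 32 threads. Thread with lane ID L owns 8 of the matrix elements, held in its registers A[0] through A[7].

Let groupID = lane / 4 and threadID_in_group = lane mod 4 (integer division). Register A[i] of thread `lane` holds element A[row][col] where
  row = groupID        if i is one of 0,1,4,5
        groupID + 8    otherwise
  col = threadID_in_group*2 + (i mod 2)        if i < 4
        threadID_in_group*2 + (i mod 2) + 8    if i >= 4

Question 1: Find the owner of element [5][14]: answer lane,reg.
r: 5->gid=5,r8=0  c: 14->c8=1,tid=3,i&1=0
L=5*4+3=23  i=1*4+0*2+0=4

23,4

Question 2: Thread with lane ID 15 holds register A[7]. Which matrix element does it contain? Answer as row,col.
11,15

L=15=>grp=15>>2=3, tig=15&3=3
[7]=>row 3+8=11  col 3·2+1+8=15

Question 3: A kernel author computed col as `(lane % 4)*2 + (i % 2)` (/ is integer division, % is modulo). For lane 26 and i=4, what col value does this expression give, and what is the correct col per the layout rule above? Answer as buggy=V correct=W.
buggy=4 correct=12

`(lane % 4)*2 + (i % 2)`[26,4]⇒4
lane 26⇒26/4=6, 26 mod 4=2
i=4  r:6+0⇒6  c:2·2+0+8⇒12
col: 4 vs 12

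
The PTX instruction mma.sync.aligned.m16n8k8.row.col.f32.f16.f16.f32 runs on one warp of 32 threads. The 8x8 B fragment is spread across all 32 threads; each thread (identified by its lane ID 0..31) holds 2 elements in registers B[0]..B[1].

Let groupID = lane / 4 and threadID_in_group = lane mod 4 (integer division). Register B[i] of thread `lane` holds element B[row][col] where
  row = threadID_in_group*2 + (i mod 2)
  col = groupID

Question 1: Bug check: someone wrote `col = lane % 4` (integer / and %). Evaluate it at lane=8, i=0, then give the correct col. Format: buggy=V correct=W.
buggy=0 correct=2

`lane % 4`[8,0]⇒0
8: gr=2,th=0
[0] (0*2+0,2) = (0,2)
col: 0 vs 2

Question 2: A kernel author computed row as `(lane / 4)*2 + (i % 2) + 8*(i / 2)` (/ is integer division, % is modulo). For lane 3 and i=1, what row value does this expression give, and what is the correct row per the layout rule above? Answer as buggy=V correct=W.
buggy=1 correct=7

`(lane / 4)*2 + (i % 2) + 8*(i / 2)`[3,1]→1
lane 3→3/4=0, 3 mod 4=3
i=1  r:2·3+1→7  c:0
row: 1 vs 7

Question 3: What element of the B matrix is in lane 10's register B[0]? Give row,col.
10: grp=2,tig=2
[0] (2*2+0,2) = (4,2)

4,2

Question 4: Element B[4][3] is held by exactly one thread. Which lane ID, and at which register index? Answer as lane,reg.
c=3⇒gr=3  r=4⇒th=2,odd=0
L=3*4+2=14  i=0=0

14,0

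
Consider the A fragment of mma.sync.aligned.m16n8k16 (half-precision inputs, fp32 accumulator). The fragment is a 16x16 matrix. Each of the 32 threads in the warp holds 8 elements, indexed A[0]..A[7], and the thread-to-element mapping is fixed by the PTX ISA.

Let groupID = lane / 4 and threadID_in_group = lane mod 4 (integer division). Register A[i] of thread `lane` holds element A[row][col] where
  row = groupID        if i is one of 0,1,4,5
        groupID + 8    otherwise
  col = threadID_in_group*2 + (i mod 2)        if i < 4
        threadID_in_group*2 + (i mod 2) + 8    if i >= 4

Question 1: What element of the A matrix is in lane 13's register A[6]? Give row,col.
11,10

lane 13: gr=3 (13/4), th=1 (13%4)
i=6: r=3+8=11, c=1*2+0+8=10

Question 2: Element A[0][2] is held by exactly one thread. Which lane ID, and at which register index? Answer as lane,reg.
1,0

r=0->g=0,rb=0  c=2->cb=0,t=1,b0=0
L=0*4+1=1  i=0*4+0*2+0=0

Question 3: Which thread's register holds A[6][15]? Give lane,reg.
r=6⇒gr=6,Rb=0  c=15⇒Cb=1,th=3,odd=1
L=6*4+3=27  i=1*4+0*2+1=5

27,5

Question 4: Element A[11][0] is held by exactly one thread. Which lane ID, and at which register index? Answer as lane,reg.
r:11=>grp=3,rB=1  c:0=>cB=0,tig=0,lo=0
L=3*4+0=12  i=0*4+1*2+0=2

12,2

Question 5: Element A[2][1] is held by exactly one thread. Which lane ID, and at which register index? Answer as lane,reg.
r:2=>grp=2,rB=0  c:1=>cB=0,tig=0,lo=1
L=2*4+0=8  i=0*4+0*2+1=1

8,1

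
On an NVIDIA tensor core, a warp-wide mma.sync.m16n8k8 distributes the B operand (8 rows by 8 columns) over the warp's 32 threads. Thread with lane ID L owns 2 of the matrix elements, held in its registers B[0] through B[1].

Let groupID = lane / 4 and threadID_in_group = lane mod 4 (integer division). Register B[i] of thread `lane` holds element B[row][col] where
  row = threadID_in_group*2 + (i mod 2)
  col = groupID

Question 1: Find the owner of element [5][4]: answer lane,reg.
18,1

c=4->g=4  r=5->t=2,b0=1
L=4*4+2=18  i=1=1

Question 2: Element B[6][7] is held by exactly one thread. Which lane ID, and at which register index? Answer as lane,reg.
c=7⇒gr=7  r=6⇒th=3,odd=0
L=7*4+3=31  i=0=0

31,0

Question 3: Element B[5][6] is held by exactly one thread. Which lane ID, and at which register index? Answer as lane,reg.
c=6->g=6  r=5->t=2,b0=1
L=6*4+2=26  i=1=1

26,1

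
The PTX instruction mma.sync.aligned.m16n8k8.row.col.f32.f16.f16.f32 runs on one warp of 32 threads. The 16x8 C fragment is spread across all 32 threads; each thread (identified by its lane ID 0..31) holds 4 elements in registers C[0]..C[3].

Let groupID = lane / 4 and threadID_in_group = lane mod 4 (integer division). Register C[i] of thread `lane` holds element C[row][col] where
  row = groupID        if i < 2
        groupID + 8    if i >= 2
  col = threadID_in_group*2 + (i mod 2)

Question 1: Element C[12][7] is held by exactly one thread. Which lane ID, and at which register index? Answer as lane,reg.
19,3

r=12⇒gr=4,Rb=1  c=7⇒th=3,odd=1
L=4*4+3=19  i=1*2+1=3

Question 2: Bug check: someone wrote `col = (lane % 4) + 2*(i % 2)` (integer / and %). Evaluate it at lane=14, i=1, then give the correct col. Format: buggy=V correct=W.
buggy=4 correct=5

`(lane % 4) + 2*(i % 2)`[14,1]->4
14: gid=3,tid=2
[1] (3+0,2*2+1) = (3,5)
col: 4 vs 5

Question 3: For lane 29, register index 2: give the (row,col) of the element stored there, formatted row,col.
15,2

lane 29->29/4=7, 29 mod 4=1
i=2  r:7+8->15  c:2·1+0->2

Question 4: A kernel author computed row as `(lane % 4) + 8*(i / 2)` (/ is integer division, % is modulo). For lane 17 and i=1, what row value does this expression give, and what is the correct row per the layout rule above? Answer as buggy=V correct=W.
`(lane % 4) + 8*(i / 2)`[17,1]->1
lane 17->17/4=4, 17 mod 4=1
i=1  r:4+0->4  c:2·1+1->3
row: 1 vs 4

buggy=1 correct=4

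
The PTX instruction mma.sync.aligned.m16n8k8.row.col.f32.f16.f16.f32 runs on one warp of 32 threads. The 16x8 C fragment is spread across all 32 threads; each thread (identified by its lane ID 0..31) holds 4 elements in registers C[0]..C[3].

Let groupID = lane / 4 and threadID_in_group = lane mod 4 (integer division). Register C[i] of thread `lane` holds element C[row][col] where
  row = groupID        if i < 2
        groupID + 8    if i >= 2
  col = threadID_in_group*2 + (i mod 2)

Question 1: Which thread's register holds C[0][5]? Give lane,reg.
2,1

r:0=>grp=0,rB=0  c:5=>tig=2,lo=1
L=0*4+2=2  i=0*2+1=1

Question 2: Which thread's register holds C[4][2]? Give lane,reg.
17,0

r=4⇒gr=4,Rb=0  c=2⇒th=1,odd=0
L=4*4+1=17  i=0*2+0=0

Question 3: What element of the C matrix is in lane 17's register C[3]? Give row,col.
12,3

L=17⇒gr=17>>2=4, th=17&3=1
[3]⇒row 4+8=12  col 1·2+1=3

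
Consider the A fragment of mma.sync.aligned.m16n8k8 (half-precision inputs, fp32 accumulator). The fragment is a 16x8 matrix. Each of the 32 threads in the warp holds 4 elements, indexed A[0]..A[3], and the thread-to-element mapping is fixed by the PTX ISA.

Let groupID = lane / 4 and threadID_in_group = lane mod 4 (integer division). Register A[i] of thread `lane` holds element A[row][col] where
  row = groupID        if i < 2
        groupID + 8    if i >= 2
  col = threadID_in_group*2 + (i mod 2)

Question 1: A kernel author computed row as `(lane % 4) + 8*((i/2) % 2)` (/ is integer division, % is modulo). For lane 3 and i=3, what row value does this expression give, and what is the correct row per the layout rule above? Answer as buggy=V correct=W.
`(lane % 4) + 8*((i/2) % 2)`[3,3]->11
lane 3->3/4=0, 3 mod 4=3
i=3  r:0+8->8  c:2·3+1->7
row: 11 vs 8

buggy=11 correct=8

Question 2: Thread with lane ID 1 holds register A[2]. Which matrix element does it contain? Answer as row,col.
8,2

lane 1=>1/4=0, 1 mod 4=1
i=2  r:0+8=>8  c:2·1+0=>2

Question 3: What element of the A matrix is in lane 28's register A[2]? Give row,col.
L=28⇒gr=28>>2=7, th=28&3=0
[2]⇒row 7+8=15  col 0·2+0=0

15,0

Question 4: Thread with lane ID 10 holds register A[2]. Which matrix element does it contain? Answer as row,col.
10: gid=2,tid=2
[2] (2+8,2*2+0) = (10,4)

10,4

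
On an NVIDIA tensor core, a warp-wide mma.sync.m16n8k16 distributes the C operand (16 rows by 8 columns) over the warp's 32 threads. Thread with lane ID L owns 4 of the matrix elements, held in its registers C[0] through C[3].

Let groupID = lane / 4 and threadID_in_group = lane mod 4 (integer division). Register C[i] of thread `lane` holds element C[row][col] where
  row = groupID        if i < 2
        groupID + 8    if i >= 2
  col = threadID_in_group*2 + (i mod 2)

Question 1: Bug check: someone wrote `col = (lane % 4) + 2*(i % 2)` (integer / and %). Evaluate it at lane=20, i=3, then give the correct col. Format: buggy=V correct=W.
buggy=2 correct=1

`(lane % 4) + 2*(i % 2)`[20,3]→2
lane 20→20/4=5, 20 mod 4=0
i=3  r:5+8→13  c:2·0+1→1
col: 2 vs 1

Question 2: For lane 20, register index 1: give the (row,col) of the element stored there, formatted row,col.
lane 20->20/4=5, 20 mod 4=0
i=1  r:5+0->5  c:2·0+1->1

5,1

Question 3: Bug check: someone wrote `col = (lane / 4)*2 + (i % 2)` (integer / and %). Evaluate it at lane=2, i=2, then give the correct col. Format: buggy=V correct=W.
`(lane / 4)*2 + (i % 2)`[2,2]→0
lane 2: G=0 (2/4), T=2 (2%4)
i=2: r=0+8=8, c=2*2+0=4
col: 0 vs 4

buggy=0 correct=4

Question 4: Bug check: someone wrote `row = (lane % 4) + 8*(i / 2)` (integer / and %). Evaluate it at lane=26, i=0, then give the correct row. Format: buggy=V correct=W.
`(lane % 4) + 8*(i / 2)`[26,0]=>2
L=26=>grp=26>>2=6, tig=26&3=2
[0]=>row 6+0=6  col 2·2+0=4
row: 2 vs 6

buggy=2 correct=6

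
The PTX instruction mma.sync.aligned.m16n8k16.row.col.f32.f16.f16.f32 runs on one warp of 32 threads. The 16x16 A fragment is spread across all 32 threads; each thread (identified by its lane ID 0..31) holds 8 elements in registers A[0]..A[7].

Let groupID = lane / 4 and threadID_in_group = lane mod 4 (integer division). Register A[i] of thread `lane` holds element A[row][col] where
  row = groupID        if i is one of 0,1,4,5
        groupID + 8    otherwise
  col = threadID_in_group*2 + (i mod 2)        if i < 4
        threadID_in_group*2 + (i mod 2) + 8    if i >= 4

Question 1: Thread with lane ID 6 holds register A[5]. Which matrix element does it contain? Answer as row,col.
1,13

lane 6: gr=1 (6/4), th=2 (6%4)
i=5: r=1+0=1, c=2*2+1+8=13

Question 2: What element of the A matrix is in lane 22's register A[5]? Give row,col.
5,13

22: gr=5,th=2
[5] (5+0,2*2+1+8) = (5,13)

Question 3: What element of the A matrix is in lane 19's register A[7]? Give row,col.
12,15

L=19⇒gr=19>>2=4, th=19&3=3
[7]⇒row 4+8=12  col 3·2+1+8=15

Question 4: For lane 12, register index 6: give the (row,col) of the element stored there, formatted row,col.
L=12->gid=12>>2=3, tid=12&3=0
[6]->row 3+8=11  col 0·2+0+8=8

11,8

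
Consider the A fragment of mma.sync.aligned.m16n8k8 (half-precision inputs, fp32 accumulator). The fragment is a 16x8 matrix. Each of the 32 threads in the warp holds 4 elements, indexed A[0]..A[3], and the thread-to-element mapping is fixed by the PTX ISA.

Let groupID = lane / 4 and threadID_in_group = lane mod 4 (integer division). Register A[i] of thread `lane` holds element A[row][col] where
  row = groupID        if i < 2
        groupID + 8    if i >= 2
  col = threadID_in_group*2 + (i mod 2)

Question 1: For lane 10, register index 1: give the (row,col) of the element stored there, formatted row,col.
10: gr=2,th=2
[1] (2+0,2*2+1) = (2,5)

2,5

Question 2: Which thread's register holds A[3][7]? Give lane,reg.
15,1

r=3→G=3,rhi=0  c=7→T=3,p=1
L=3*4+3=15  i=0*2+1=1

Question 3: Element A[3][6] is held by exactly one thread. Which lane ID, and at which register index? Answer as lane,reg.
15,0

r=3→G=3,rhi=0  c=6→T=3,p=0
L=3*4+3=15  i=0*2+0=0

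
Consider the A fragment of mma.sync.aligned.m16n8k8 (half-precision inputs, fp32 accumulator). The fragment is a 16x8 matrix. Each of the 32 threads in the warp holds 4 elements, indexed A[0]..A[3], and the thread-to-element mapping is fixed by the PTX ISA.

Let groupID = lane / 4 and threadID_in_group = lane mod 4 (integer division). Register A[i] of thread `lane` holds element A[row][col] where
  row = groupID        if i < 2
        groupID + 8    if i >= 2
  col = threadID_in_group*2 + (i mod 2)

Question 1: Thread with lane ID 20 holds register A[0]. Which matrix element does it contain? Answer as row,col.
lane 20->20/4=5, 20 mod 4=0
i=0  r:5+0->5  c:2·0+0->0

5,0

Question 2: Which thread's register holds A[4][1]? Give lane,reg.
16,1

r=4⇒gr=4,Rb=0  c=1⇒th=0,odd=1
L=4*4+0=16  i=0*2+1=1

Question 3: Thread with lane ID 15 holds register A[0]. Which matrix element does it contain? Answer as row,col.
3,6

L=15=>grp=15>>2=3, tig=15&3=3
[0]=>row 3+0=3  col 3·2+0=6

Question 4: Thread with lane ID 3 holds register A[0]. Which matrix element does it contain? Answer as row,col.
lane 3: gr=0 (3/4), th=3 (3%4)
i=0: r=0+0=0, c=3*2+0=6

0,6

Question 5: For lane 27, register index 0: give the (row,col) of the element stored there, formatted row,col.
L=27→G=27>>2=6, T=27&3=3
[0]→row 6+0=6  col 3·2+0=6

6,6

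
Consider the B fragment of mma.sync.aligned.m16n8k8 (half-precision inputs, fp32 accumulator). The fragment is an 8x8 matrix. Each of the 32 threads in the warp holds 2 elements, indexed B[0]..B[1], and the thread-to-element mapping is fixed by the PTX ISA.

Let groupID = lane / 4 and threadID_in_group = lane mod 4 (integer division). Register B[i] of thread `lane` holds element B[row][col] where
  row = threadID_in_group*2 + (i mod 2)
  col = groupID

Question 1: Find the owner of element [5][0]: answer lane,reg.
2,1

c=0->g=0  r=5->t=2,b0=1
L=0*4+2=2  i=1=1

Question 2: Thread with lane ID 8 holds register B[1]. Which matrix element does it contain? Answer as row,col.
8: gid=2,tid=0
[1] (0*2+1,2) = (1,2)

1,2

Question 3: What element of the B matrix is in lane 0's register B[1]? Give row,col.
1,0

lane 0->0/4=0, 0 mod 4=0
i=1  r:2·0+1->1  c:0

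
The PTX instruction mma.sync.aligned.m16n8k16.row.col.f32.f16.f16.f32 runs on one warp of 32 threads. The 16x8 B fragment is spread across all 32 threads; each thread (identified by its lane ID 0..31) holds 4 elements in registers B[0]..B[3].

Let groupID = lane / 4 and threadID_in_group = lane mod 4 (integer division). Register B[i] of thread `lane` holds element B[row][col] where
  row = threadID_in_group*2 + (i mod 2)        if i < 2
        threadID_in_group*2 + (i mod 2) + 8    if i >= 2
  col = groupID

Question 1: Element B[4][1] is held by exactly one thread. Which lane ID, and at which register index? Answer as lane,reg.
6,0

c=1->g=1  r=4->rb=0,t=2,b0=0
L=1*4+2=6  i=0*2+0=0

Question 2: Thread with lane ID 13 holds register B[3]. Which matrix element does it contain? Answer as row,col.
11,3

lane 13->13/4=3, 13 mod 4=1
i=3  r:2·1+1+8->11  c:3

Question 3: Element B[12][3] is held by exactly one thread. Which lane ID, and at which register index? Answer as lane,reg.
14,2

c=3->g=3  r=12->rb=1,t=2,b0=0
L=3*4+2=14  i=1*2+0=2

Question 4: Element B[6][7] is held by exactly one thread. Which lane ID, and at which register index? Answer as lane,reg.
31,0

c=7→G=7  r=6→rhi=0,T=3,p=0
L=7*4+3=31  i=0*2+0=0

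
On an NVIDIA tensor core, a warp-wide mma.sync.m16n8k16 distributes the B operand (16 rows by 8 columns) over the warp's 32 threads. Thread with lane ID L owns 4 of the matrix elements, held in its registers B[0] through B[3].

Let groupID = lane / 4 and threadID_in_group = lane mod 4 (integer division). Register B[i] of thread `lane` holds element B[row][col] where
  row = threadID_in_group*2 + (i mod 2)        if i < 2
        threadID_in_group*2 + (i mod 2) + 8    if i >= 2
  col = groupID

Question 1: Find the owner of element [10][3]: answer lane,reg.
13,2

c:3=>grp=3  r:10=>rB=1,tig=1,lo=0
L=3*4+1=13  i=1*2+0=2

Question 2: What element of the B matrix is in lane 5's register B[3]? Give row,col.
lane 5→5/4=1, 5 mod 4=1
i=3  r:2·1+1+8→11  c:1

11,1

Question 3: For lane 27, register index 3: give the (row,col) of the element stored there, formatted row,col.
lane 27=>27/4=6, 27 mod 4=3
i=3  r:2·3+1+8=>15  c:6

15,6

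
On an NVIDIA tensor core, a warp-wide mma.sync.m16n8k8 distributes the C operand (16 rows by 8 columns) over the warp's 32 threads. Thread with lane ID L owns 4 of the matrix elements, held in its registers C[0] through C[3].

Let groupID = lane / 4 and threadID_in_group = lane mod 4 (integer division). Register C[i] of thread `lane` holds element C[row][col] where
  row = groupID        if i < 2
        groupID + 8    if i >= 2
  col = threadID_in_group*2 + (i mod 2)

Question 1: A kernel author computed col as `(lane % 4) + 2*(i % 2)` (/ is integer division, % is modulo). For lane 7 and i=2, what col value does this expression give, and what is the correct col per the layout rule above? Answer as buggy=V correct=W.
`(lane % 4) + 2*(i % 2)`[7,2]->3
L=7->g=7>>2=1, t=7&3=3
[2]->row 1+8=9  col 3·2+0=6
col: 3 vs 6

buggy=3 correct=6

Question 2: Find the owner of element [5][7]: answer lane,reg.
23,1

r=5->g=5,rb=0  c=7->t=3,b0=1
L=5*4+3=23  i=0*2+1=1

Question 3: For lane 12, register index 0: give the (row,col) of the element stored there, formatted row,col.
lane 12→12/4=3, 12 mod 4=0
i=0  r:3+0→3  c:2·0+0→0

3,0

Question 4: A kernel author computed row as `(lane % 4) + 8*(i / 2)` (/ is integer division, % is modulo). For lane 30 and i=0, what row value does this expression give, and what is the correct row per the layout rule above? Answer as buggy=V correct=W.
`(lane % 4) + 8*(i / 2)`[30,0]->2
lane 30->30/4=7, 30 mod 4=2
i=0  r:7+0->7  c:2·2+0->4
row: 2 vs 7

buggy=2 correct=7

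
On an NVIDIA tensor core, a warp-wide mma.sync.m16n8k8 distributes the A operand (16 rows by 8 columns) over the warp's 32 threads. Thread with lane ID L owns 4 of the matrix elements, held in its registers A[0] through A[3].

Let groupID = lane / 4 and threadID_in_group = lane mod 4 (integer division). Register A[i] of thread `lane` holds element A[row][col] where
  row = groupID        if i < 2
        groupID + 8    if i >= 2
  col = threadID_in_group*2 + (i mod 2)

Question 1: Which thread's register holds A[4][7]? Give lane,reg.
r=4->g=4,rb=0  c=7->t=3,b0=1
L=4*4+3=19  i=0*2+1=1

19,1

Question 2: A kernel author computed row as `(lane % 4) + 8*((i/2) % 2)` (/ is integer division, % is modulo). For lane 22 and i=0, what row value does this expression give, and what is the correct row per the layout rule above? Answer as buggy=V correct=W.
buggy=2 correct=5

`(lane % 4) + 8*((i/2) % 2)`[22,0]=>2
lane 22=>22/4=5, 22 mod 4=2
i=0  r:5+0=>5  c:2·2+0=>4
row: 2 vs 5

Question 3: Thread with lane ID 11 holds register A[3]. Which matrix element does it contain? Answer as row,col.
10,7

lane 11→11/4=2, 11 mod 4=3
i=3  r:2+8→10  c:2·3+1→7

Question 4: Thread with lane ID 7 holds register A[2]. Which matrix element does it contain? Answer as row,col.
9,6

7: grp=1,tig=3
[2] (1+8,3*2+0) = (9,6)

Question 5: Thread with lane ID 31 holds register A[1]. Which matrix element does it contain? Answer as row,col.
7,7

lane 31->31/4=7, 31 mod 4=3
i=1  r:7+0->7  c:2·3+1->7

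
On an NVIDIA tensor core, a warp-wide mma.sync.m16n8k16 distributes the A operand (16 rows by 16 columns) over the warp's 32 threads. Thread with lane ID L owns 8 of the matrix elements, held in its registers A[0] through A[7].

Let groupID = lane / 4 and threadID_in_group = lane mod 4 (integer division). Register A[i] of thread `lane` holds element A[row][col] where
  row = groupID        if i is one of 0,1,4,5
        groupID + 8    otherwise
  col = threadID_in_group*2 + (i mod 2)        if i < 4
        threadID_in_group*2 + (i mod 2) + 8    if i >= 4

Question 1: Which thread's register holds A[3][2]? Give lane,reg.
r=3⇒gr=3,Rb=0  c=2⇒Cb=0,th=1,odd=0
L=3*4+1=13  i=0*4+0*2+0=0

13,0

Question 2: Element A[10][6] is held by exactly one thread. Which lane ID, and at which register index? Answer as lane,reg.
r: 10->gid=2,r8=1  c: 6->c8=0,tid=3,i&1=0
L=2*4+3=11  i=0*4+1*2+0=2

11,2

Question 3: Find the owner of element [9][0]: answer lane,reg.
4,2

r=9→G=1,rhi=1  c=0→chi=0,T=0,p=0
L=1*4+0=4  i=0*4+1*2+0=2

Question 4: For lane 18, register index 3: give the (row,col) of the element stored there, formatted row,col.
lane 18⇒18/4=4, 18 mod 4=2
i=3  r:4+8⇒12  c:2·2+1+0⇒5

12,5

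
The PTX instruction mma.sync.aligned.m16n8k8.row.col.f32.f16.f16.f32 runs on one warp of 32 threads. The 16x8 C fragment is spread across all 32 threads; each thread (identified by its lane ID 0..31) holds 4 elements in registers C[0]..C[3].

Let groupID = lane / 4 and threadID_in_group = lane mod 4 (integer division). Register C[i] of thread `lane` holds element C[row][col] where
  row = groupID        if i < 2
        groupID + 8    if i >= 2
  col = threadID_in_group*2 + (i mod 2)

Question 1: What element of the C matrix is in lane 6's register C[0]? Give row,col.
lane 6->6/4=1, 6 mod 4=2
i=0  r:1+0->1  c:2·2+0->4

1,4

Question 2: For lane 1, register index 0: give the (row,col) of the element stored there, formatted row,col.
0,2

lane 1: gid=0 (1/4), tid=1 (1%4)
i=0: r=0+0=0, c=1*2+0=2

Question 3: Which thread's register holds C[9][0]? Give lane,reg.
4,2

r:9=>grp=1,rB=1  c:0=>tig=0,lo=0
L=1*4+0=4  i=1*2+0=2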